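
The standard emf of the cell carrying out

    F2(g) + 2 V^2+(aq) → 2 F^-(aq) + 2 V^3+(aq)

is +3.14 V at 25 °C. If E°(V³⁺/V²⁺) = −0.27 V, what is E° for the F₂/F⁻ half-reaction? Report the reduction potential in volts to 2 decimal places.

+2.87 V

In the reaction as written the F₂/F⁻ couple is reduced (cathode) and V³⁺/V²⁺ is oxidized (anode), so E°cell = E°(F₂/F⁻) − E°(V³⁺/V²⁺).
E°(F₂/F⁻) = E°cell + E°(anode) = +3.14 + (−0.27) = +2.87 V.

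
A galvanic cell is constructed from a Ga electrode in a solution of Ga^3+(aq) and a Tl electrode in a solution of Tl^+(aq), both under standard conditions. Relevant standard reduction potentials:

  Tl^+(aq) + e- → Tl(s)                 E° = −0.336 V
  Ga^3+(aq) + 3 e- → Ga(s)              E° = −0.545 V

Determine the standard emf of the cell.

Of the two couples in this cell, the one with the more positive reduction potential is reduced at the cathode: here that is Tl⁺/Tl (−0.336 V); Ga³⁺/Ga (−0.545 V) is the anode.
E°cell = E°(cathode) − E°(anode) = −0.336 − (−0.545) = +0.209 V.

+0.209 V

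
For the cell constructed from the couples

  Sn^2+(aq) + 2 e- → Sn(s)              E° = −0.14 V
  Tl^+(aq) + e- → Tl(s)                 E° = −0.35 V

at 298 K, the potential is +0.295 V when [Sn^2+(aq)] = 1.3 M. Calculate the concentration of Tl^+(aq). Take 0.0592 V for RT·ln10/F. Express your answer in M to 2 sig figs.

The Sn²⁺/Sn couple has the larger reduction potential, so it is the cathode: E°cell = −0.14 − (−0.35) = +0.21 V and n = 2.
Rearranging E = E° − (0.0592/n)·log Q gives log Q = 2(+0.21 − (+0.295))/0.0592 = −2.872.
For Sn^2+(aq) + 2 Tl(s) → Sn(s) + 2 Tl^+(aq), the reaction quotient is Q = [Tl^+(aq)]^2 / [Sn^2+(aq)].
Substituting the known concentrations and solving, log [Tl^+(aq)] = −1.379 and [Tl^+(aq)] = 0.042 M.

0.042 M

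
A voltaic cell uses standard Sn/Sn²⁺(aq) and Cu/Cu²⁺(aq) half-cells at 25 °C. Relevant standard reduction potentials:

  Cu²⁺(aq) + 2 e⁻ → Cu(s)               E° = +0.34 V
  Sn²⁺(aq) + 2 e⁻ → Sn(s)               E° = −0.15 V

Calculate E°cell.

+0.49 V

The Cu²⁺/Cu couple has the higher E°, so Cu ion is reduced (cathode) and Sn is oxidized (anode).
E°cell = E°(cathode) − E°(anode) = +0.34 − (−0.15) = +0.49 V.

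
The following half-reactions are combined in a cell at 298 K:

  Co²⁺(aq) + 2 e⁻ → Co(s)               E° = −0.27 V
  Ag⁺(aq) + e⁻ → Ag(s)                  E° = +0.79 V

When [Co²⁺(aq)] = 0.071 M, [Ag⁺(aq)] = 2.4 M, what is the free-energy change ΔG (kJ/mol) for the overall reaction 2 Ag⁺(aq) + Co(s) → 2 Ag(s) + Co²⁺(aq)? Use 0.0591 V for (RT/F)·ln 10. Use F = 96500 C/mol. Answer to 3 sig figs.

With Ag⁺/Ag reduced at the cathode, E°cell = +0.79 − (−0.27) = +1.06 V and n = 2.
Here Q = [Co²⁺(aq)] / [Ag⁺(aq)]^2 = 0.0123 (log Q = −1.909), giving E = +1.06 − (0.0591/2)·(−1.909) = +1.1164 V.
Then ΔG = −nFE = −2 × 96500 × +1.1164 J/mol = −215 kJ/mol.

−215 kJ/mol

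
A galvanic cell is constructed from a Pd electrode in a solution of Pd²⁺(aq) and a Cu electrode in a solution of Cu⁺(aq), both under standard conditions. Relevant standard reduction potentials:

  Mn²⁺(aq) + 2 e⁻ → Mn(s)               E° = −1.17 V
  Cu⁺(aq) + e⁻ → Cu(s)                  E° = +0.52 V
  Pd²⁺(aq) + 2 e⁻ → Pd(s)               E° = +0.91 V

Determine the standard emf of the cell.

+0.39 V

Of the two couples in this cell, the one with the more positive reduction potential is reduced at the cathode: here that is Pd²⁺/Pd (+0.91 V); Cu⁺/Cu (+0.52 V) is the anode.
E°cell = E°(cathode) − E°(anode) = +0.91 − (+0.52) = +0.39 V.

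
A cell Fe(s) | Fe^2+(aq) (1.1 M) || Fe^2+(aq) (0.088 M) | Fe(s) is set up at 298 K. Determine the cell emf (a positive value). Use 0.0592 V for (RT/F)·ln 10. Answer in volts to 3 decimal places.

0.032 V

For a concentration cell E°cell = 0, since both electrodes use the same couple.
The compartment with the higher Fe^2+(aq) concentration (1.1 M) acts as the cathode; ions are reduced there and produced at the dilute (0.088 M) anode.
With n = 2, Ecell = −(0.0592/2)·log([dilute]/[conc]) = −(0.0592/2)·log(0.088/1.1) = +0.032 V.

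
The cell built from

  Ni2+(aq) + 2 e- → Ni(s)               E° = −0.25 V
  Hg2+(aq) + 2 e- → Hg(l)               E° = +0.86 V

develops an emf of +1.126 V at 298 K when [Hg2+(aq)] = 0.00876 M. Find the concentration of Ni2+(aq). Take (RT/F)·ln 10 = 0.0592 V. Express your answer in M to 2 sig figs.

With Hg²⁺/Hg at the cathode and Ni²⁺/Ni at the anode, E°cell = +0.86 − (−0.25) = +1.11 V (n = 2).
Rearranging E = E° − (0.0592/n)·log Q gives log Q = 2(+1.11 − (+1.126))/0.0592 = −0.541.
For Hg2+(aq) + Ni(s) → Hg(l) + Ni2+(aq), the reaction quotient is Q = [Ni2+(aq)] / [Hg2+(aq)].
Isolating [Ni2+(aq)] in Q = 10^{−0.541} yields log [Ni2+(aq)] = −2.598, i.e. 0.0025 M.

0.0025 M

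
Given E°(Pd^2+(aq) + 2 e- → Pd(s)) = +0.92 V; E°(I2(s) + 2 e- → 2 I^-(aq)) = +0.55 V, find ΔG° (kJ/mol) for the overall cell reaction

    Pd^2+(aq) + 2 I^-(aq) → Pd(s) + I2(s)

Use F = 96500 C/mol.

−71.4 kJ/mol

In the reaction as written Pd^2+(aq) is reduced, so the Pd²⁺/Pd couple is the cathode and I₂/I⁻ is the anode.
E°cell = +0.92 − (+0.55) = +0.37 V; balancing electrons gives n = 2.
ΔG° = −nFE°cell = −(2)(96500)(+0.37) J/mol = −71.4 kJ/mol.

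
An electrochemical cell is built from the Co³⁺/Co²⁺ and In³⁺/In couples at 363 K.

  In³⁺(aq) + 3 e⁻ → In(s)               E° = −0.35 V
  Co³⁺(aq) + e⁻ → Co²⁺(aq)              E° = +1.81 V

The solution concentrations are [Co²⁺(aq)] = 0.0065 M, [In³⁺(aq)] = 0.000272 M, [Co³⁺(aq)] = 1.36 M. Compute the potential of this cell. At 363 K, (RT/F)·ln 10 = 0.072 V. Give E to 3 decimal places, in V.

Since E°(Co³⁺/Co²⁺) > E°(In³⁺/In), Co³⁺/Co²⁺ serves as the cathode.
The standard potential is +1.81 − (−0.35) = +2.16 V and the balanced reaction transfers n = 3 electrons.
Balancing gives 3 Co³⁺(aq) + In(s) → 3 Co²⁺(aq) + In³⁺(aq); hence Q = ([Co²⁺(aq)]^3·[In³⁺(aq)]) / [Co³⁺(aq)]^3 = 2.97×10^−11 (log Q = −10.527).
E = E° − (0.072/n)·log Q = +2.16 − (0.072/3)(−10.527) = +2.413 V.

+2.413 V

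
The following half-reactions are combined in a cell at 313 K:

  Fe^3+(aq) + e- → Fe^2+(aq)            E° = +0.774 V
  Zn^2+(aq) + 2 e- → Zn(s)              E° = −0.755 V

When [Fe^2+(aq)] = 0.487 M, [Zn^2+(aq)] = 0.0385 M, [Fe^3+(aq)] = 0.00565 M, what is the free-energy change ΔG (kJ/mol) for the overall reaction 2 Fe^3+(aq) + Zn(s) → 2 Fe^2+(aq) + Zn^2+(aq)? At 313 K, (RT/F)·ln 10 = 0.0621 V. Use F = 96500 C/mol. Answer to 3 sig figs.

The standard cell potential is +0.774 − (−0.755) = +1.529 V, with n = 2 electrons in the balanced equation.
Here Q = ([Fe^2+(aq)]^2·[Zn^2+(aq)]) / [Fe^3+(aq)]^2 = 286 (log Q = 2.456), giving E = +1.529 − (0.0621/2)·(2.456) = +1.4527 V.
Finally ΔG = −nFE = −(2)(96500 C/mol)(+1.4527 V) = −280 kJ/mol.

−280 kJ/mol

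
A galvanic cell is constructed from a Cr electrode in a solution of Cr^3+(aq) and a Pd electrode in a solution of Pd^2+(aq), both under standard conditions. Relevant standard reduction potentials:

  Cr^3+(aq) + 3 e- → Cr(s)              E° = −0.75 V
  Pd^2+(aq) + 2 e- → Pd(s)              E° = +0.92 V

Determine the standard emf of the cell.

+1.67 V

The Pd²⁺/Pd couple has the higher E°, so Pd ion is reduced (cathode) and Cr is oxidized (anode).
E°cell = E°(cathode) − E°(anode) = +0.92 − (−0.75) = +1.67 V.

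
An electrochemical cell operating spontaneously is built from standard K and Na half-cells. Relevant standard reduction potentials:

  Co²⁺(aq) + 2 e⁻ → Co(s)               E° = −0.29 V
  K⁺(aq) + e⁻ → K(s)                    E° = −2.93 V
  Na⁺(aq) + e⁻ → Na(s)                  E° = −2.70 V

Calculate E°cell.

The Na⁺/Na couple has the higher E°, so Na ion is reduced (cathode) and K is oxidized (anode).
E°cell = E°(cathode) − E°(anode) = −2.70 − (−2.93) = +0.23 V.

+0.23 V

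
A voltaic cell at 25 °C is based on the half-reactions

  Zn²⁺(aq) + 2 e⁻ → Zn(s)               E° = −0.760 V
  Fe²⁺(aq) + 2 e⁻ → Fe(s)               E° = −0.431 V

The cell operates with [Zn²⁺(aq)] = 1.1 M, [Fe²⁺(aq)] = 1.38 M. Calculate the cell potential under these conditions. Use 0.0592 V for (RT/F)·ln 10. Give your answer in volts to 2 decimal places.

The Fe²⁺/Fe couple has the more positive E°, so it is the cathode; Zn²⁺/Zn is the anode.
E°cell = −0.431 − (−0.760) = +0.329 V, with n = 2 electrons transferred.
The balanced reaction is Fe²⁺(aq) + Zn(s) → Fe(s) + Zn²⁺(aq), so Q = [Zn²⁺(aq)] / [Fe²⁺(aq)] = 0.797 and log Q = −0.098.
Applying E = E° − (RT ln10/nF)·log Q gives +0.329 − (0.0592/2)(−0.098) = +0.33 V.

+0.33 V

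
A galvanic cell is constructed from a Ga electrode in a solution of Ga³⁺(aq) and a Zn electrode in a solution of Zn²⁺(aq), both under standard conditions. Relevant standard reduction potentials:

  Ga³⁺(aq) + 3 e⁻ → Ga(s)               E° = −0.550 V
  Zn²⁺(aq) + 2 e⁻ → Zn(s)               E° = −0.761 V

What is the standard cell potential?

Of the two couples in this cell, the one with the more positive reduction potential is reduced at the cathode: here that is Ga³⁺/Ga (−0.550 V); Zn²⁺/Zn (−0.761 V) is the anode.
E°cell = E°(cathode) − E°(anode) = −0.550 − (−0.761) = +0.211 V.

+0.211 V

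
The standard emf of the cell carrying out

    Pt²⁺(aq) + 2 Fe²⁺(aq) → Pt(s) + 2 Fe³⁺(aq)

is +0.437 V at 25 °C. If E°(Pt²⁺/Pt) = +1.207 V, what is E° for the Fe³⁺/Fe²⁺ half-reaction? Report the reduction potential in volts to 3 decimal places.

In the reaction as written the Pt²⁺/Pt couple is reduced (cathode) and Fe³⁺/Fe²⁺ is oxidized (anode), so E°cell = E°(Pt²⁺/Pt) − E°(Fe³⁺/Fe²⁺).
E°(Fe³⁺/Fe²⁺) = E°(cathode) − E°cell = +1.207 − (+0.437) = +0.770 V.

+0.770 V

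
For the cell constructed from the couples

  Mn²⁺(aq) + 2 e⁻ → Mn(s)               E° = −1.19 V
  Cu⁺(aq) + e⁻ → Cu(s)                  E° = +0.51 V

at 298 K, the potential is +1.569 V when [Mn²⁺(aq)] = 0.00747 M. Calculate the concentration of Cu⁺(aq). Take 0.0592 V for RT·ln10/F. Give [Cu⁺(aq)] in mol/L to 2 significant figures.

Cu⁺/Cu is the cathode (higher E°); E°cell = +0.51 − (−1.19) = +1.70 V with n = 2.
Since E = E° − (0.0592/n)·log Q, log Q = n(E° − E)/0.0592 = 4.426.
Balancing electrons gives 2 Cu⁺(aq) + Mn(s) → 2 Cu(s) + Mn²⁺(aq); thus Q = [Mn²⁺(aq)] / [Cu⁺(aq)]^2.
Solving for the unknown gives log [Cu⁺(aq)] = −3.276, so [Cu⁺(aq)] ≈ 0.00053 M.

0.00053 M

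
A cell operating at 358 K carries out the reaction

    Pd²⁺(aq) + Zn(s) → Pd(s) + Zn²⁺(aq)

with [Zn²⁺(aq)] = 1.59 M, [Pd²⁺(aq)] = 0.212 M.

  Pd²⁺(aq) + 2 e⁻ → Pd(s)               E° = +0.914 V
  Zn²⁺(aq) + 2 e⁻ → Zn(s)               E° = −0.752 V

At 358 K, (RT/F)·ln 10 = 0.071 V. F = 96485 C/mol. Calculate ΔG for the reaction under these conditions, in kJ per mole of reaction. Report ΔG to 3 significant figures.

−315 kJ/mol

The standard cell potential is +0.914 − (−0.752) = +1.666 V, with n = 2 electrons in the balanced equation.
Here Q = [Zn²⁺(aq)] / [Pd²⁺(aq)] = 7.5 (log Q = 0.875), giving E = +1.666 − (0.071/2)·(0.875) = +1.6349 V.
Then ΔG = −nFE = −2 × 96485 × +1.6349 J/mol = −315 kJ/mol.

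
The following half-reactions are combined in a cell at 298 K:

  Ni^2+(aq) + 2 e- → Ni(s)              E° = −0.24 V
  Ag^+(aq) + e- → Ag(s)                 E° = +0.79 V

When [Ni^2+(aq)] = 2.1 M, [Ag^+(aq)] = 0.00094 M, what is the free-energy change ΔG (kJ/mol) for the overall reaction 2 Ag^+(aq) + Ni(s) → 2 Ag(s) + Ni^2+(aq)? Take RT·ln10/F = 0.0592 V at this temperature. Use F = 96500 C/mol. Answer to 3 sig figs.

−162 kJ/mol

E°cell = +0.79 − (−0.24) = +1.03 V; the balanced reaction transfers n = 2 electrons.
The reaction quotient is [Ni^2+(aq)] / [Ag^+(aq)]^2 = 2.38×10^6; by Nernst, E = +1.03 − (0.0592/2)(6.376) = +0.8413 V.
Then ΔG = −nFE = −2 × 96500 × +0.8413 J/mol = −162 kJ/mol.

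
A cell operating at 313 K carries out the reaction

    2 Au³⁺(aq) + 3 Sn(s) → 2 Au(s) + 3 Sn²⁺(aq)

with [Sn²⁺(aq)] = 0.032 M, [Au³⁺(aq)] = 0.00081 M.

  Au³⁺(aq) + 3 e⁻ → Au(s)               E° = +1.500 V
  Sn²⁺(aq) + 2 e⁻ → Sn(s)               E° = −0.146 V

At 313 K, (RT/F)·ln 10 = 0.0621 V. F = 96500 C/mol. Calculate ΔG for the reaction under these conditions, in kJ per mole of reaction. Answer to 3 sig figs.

−943 kJ/mol

E°cell = +1.500 − (−0.146) = +1.646 V; the balanced reaction transfers n = 6 electrons.
Here Q = [Sn²⁺(aq)]^3 / [Au³⁺(aq)]^2 = 49.9 (log Q = 1.698), giving E = +1.646 − (0.0621/6)·(1.698) = +1.6284 V.
Then ΔG = −nFE = −6 × 96500 × +1.6284 J/mol = −943 kJ/mol.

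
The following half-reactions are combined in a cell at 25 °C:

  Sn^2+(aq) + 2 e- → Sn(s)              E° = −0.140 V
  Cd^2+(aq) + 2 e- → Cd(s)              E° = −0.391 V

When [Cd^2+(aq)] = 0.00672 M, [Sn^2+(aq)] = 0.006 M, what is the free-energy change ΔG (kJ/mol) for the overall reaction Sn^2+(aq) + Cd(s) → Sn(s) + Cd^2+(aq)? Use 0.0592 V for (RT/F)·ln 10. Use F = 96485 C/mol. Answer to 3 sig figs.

−48.1 kJ/mol

With Sn²⁺/Sn reduced at the cathode, E°cell = −0.140 − (−0.391) = +0.251 V and n = 2.
The reaction quotient is [Cd^2+(aq)] / [Sn^2+(aq)] = 1.12; by Nernst, E = +0.251 − (0.0592/2)(0.049) = +0.2495 V.
ΔG = −nFE = −(2)(96485)(+0.2495) J/mol = −48.1 kJ/mol.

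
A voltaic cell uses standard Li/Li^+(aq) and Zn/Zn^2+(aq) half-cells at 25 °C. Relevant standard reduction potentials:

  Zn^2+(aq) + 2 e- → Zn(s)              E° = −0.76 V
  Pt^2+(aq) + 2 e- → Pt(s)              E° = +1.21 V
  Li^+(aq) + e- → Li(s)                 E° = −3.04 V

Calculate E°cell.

The Zn²⁺/Zn couple has the higher E°, so Zn ion is reduced (cathode) and Li is oxidized (anode).
E°cell = E°(cathode) − E°(anode) = −0.76 − (−3.04) = +2.28 V.

+2.28 V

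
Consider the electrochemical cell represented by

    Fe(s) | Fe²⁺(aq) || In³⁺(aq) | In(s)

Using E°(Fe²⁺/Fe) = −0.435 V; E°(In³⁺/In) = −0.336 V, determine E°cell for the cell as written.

+0.099 V

By convention the left-hand electrode in cell notation is the anode (oxidation) and the right-hand electrode is the cathode (reduction).
E°cell = E°(right) − E°(left) = −0.336 − (−0.435) = +0.099 V.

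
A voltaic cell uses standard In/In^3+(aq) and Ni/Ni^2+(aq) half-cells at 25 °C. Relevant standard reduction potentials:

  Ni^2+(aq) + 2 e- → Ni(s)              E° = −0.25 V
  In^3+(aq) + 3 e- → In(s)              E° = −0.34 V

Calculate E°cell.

The Ni²⁺/Ni couple has the higher E°, so Ni ion is reduced (cathode) and In is oxidized (anode).
E°cell = E°(cathode) − E°(anode) = −0.25 − (−0.34) = +0.09 V.

+0.09 V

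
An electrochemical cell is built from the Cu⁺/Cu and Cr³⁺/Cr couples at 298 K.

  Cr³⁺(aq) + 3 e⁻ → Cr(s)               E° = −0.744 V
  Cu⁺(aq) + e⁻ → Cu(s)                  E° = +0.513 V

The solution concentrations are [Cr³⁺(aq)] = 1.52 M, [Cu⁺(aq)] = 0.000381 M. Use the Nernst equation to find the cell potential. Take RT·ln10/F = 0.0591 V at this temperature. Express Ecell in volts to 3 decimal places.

The Cu⁺/Cu couple has the more positive E°, so it is the cathode; Cr³⁺/Cr is the anode.
The standard potential is +0.513 − (−0.744) = +1.257 V and the balanced reaction transfers n = 3 electrons.
The balanced reaction is 3 Cu⁺(aq) + Cr(s) → 3 Cu(s) + Cr³⁺(aq), so Q = [Cr³⁺(aq)] / [Cu⁺(aq)]^3 = 2.75×10^10 and log Q = 10.439.
E = E° − (0.0591/n)·log Q = +1.257 − (0.0591/3)(10.439) = +1.051 V.

+1.051 V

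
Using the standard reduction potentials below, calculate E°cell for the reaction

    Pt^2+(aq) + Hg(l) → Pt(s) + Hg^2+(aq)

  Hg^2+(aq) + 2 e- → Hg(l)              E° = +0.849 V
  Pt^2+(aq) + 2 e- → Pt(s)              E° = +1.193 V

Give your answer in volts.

In the reaction as written, Pt^2+(aq) is reduced (cathode) and Hg^2+(aq) is produced by oxidation at the anode.
E°cell = E°(cathode) − E°(anode) = +1.193 − (+0.849) = +0.344 V.

+0.344 V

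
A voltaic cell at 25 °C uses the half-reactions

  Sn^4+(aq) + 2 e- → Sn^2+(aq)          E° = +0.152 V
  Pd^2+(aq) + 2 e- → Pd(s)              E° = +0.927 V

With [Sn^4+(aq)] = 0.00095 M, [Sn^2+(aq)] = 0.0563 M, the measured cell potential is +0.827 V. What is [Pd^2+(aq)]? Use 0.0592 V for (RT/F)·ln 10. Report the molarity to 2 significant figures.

With Pd²⁺/Pd at the cathode and Sn⁴⁺/Sn²⁺ at the anode, E°cell = +0.927 − (+0.152) = +0.775 V (n = 2).
From the Nernst equation, log Q = n(E° − E)/0.0592 = 2·(+0.775 − (+0.827))/0.0592 = −1.757.
Balancing electrons gives Pd^2+(aq) + Sn^2+(aq) → Pd(s) + Sn^4+(aq); thus Q = [Sn^4+(aq)] / ([Pd^2+(aq)]·[Sn^2+(aq)]).
Solving for the unknown gives log [Pd^2+(aq)] = −0.016, so [Pd^2+(aq)] ≈ 0.96 M.

0.96 M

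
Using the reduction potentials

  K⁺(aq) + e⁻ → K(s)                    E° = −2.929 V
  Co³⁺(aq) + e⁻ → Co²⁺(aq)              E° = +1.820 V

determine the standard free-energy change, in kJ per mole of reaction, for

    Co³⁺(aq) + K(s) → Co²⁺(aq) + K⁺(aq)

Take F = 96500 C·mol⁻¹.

−458 kJ/mol

In the reaction as written Co³⁺(aq) is reduced, so the Co³⁺/Co²⁺ couple is the cathode and K⁺/K is the anode.
E°cell = +1.820 − (−2.929) = +4.749 V; balancing electrons gives n = 1.
ΔG° = −nFE°cell = −(1)(96500)(+4.749) J/mol = −458 kJ/mol.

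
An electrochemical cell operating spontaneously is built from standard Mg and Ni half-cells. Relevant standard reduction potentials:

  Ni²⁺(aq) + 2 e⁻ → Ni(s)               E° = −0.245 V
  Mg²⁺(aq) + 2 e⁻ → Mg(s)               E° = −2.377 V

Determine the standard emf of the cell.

+2.132 V

The Ni²⁺/Ni couple has the higher E°, so Ni ion is reduced (cathode) and Mg is oxidized (anode).
E°cell = E°(cathode) − E°(anode) = −0.245 − (−2.377) = +2.132 V.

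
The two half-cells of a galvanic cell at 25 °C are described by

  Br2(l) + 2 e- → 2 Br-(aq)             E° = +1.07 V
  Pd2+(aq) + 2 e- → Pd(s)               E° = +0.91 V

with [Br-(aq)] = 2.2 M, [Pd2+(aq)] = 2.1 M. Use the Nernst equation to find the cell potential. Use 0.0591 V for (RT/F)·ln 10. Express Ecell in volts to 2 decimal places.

+0.13 V

Br₂/Br⁻ is reduced (cathode, E° = +1.07 V) and Pd²⁺/Pd is oxidized (anode).
E°cell = +1.07 − (+0.91) = +0.16 V, with n = 2 electrons transferred.
For the overall reaction Br2(l) + Pd(s) → 2 Br-(aq) + Pd2+(aq), Q = [Br-(aq)]^2·[Pd2+(aq)] = 10.2, giving log Q = 1.007.
By the Nernst equation, E = +0.16 − (0.0591/2)·(1.007) = +0.13 V.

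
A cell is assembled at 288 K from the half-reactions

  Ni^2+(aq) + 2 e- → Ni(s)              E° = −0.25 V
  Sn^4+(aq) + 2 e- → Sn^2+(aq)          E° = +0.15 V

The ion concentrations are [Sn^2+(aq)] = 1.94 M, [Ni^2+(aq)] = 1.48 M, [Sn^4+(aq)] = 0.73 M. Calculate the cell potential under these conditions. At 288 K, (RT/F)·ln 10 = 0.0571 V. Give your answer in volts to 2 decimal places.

Sn⁴⁺/Sn²⁺ is reduced (cathode, E° = +0.15 V) and Ni²⁺/Ni is oxidized (anode).
E°cell = E°cat − E°an = +0.15 − (−0.25) = +0.40 V; n = 2.
Balancing gives Sn^4+(aq) + Ni(s) → Sn^2+(aq) + Ni^2+(aq); hence Q = ([Sn^2+(aq)]·[Ni^2+(aq)]) / [Sn^4+(aq)] = 3.93 (log Q = 0.595).
Applying E = E° − (RT ln10/nF)·log Q gives +0.40 − (0.0571/2)(0.595) = +0.38 V.

+0.38 V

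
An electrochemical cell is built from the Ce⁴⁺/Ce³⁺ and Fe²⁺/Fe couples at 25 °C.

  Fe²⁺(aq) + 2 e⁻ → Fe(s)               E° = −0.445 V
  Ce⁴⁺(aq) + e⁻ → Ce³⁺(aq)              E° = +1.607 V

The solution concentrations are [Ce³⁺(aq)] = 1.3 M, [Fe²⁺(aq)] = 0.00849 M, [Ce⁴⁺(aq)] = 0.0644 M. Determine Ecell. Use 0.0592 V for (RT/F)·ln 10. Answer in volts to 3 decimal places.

Since E°(Ce⁴⁺/Ce³⁺) > E°(Fe²⁺/Fe), Ce⁴⁺/Ce³⁺ serves as the cathode.
E°cell = E°cat − E°an = +1.607 − (−0.445) = +2.052 V; n = 2.
The balanced reaction is 2 Ce⁴⁺(aq) + Fe(s) → 2 Ce³⁺(aq) + Fe²⁺(aq), so Q = ([Ce³⁺(aq)]^2·[Fe²⁺(aq)]) / [Ce⁴⁺(aq)]^2 = 3.46 and log Q = 0.539.
By the Nernst equation, E = +2.052 − (0.0592/2)·(0.539) = +2.036 V.

+2.036 V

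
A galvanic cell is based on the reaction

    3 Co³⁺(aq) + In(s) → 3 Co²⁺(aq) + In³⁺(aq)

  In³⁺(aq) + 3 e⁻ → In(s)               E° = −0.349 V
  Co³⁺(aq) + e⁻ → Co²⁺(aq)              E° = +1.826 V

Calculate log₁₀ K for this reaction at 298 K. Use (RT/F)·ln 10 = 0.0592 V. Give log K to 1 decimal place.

The Co³⁺/Co²⁺ couple is reduced (cathode); E°cell = +1.826 − (−0.349) = +2.175 V with n = 3.
At equilibrium E = 0, so log K = nE°cell / 0.0592 = (3)(+2.175) / 0.0592 = 110.2.

log K = 110.2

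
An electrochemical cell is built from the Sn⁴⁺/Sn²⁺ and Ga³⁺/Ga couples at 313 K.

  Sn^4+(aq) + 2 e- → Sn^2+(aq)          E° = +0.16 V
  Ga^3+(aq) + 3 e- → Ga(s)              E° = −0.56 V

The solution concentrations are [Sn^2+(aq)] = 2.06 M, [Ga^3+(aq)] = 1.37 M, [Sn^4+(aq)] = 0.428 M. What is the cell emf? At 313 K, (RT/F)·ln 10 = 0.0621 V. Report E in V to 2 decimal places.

Sn⁴⁺/Sn²⁺ is reduced (cathode, E° = +0.16 V) and Ga³⁺/Ga is oxidized (anode).
E°cell = E°cat − E°an = +0.16 − (−0.56) = +0.72 V; n = 6.
The balanced reaction is 3 Sn^4+(aq) + 2 Ga(s) → 3 Sn^2+(aq) + 2 Ga^3+(aq), so Q = ([Sn^2+(aq)]^3·[Ga^3+(aq)]^2) / [Sn^4+(aq)]^3 = 209 and log Q = 2.321.
Applying E = E° − (RT ln10/nF)·log Q gives +0.72 − (0.0621/6)(2.321) = +0.70 V.

+0.70 V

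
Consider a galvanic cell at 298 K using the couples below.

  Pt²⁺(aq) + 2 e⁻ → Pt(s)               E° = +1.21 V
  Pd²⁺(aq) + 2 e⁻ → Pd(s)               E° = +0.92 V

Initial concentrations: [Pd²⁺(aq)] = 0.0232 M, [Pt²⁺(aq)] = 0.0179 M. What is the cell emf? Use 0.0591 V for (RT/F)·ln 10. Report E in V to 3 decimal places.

Since E°(Pt²⁺/Pt) > E°(Pd²⁺/Pd), Pt²⁺/Pt serves as the cathode.
E°cell = E°cat − E°an = +1.21 − (+0.92) = +0.29 V; n = 2.
For the overall reaction Pt²⁺(aq) + Pd(s) → Pt(s) + Pd²⁺(aq), Q = [Pd²⁺(aq)] / [Pt²⁺(aq)] = 1.3, giving log Q = 0.113.
By the Nernst equation, E = +0.29 − (0.0591/2)·(0.113) = +0.287 V.

+0.287 V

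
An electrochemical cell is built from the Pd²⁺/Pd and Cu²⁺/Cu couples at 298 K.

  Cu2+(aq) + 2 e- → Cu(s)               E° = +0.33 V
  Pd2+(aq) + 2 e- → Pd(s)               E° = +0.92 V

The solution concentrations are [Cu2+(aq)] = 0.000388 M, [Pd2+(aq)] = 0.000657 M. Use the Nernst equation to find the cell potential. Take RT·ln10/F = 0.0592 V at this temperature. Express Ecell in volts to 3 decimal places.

+0.597 V

The Pd²⁺/Pd couple has the more positive E°, so it is the cathode; Cu²⁺/Cu is the anode.
E°cell = +0.92 − (+0.33) = +0.59 V, with n = 2 electrons transferred.
Balancing gives Pd2+(aq) + Cu(s) → Pd(s) + Cu2+(aq); hence Q = [Cu2+(aq)] / [Pd2+(aq)] = 0.591 (log Q = −0.229).
E = E° − (0.0592/n)·log Q = +0.59 − (0.0592/2)(−0.229) = +0.597 V.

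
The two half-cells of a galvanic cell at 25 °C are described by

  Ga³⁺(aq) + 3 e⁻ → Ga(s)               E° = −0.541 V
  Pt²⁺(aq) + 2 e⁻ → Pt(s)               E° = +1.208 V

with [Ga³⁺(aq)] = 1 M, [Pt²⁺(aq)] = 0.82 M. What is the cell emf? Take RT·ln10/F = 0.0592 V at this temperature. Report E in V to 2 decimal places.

+1.75 V

Pt²⁺/Pt is reduced (cathode, E° = +1.208 V) and Ga³⁺/Ga is oxidized (anode).
E°cell = +1.208 − (−0.541) = +1.749 V, with n = 6 electrons transferred.
For the overall reaction 3 Pt²⁺(aq) + 2 Ga(s) → 3 Pt(s) + 2 Ga³⁺(aq), Q = [Ga³⁺(aq)]^2 / [Pt²⁺(aq)]^3 = 1.81, giving log Q = 0.259.
Applying E = E° − (RT ln10/nF)·log Q gives +1.749 − (0.0592/6)(0.259) = +1.75 V.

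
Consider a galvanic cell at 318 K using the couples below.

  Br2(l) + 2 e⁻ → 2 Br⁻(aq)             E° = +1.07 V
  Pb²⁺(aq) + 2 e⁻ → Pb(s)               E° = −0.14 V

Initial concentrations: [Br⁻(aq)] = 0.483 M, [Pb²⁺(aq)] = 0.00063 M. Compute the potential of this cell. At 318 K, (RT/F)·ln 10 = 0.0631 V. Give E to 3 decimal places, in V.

Since E°(Br₂/Br⁻) > E°(Pb²⁺/Pb), Br₂/Br⁻ serves as the cathode.
E°cell = E°cat − E°an = +1.07 − (−0.14) = +1.21 V; n = 2.
Balancing gives Br2(l) + Pb(s) → 2 Br⁻(aq) + Pb²⁺(aq); hence Q = [Br⁻(aq)]^2·[Pb²⁺(aq)] = 0.000147 (log Q = −3.833).
E = E° − (0.0631/n)·log Q = +1.21 − (0.0631/2)(−3.833) = +1.331 V.

+1.331 V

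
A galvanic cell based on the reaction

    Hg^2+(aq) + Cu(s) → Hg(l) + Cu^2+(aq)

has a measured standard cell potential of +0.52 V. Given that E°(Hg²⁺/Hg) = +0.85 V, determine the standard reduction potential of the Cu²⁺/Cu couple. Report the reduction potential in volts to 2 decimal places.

+0.33 V

In the reaction as written the Hg²⁺/Hg couple is reduced (cathode) and Cu²⁺/Cu is oxidized (anode), so E°cell = E°(Hg²⁺/Hg) − E°(Cu²⁺/Cu).
E°(Cu²⁺/Cu) = E°(cathode) − E°cell = +0.85 − (+0.52) = +0.33 V.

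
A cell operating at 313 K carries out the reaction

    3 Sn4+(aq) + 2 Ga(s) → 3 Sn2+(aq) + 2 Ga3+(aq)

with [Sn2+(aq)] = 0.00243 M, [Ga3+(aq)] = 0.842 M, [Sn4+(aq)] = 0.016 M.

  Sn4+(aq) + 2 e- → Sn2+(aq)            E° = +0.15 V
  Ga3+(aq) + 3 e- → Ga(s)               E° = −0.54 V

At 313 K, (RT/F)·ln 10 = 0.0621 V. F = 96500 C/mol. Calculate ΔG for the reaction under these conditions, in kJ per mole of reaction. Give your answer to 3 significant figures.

E°cell = +0.15 − (−0.54) = +0.69 V; the balanced reaction transfers n = 6 electrons.
The reaction quotient is ([Sn2+(aq)]^3·[Ga3+(aq)]^2) / [Sn4+(aq)]^3 = 0.00248; by Nernst, E = +0.69 − (0.0621/6)(−2.605) = +0.7170 V.
Then ΔG = −nFE = −6 × 96500 × +0.7170 J/mol = −415 kJ/mol.

−415 kJ/mol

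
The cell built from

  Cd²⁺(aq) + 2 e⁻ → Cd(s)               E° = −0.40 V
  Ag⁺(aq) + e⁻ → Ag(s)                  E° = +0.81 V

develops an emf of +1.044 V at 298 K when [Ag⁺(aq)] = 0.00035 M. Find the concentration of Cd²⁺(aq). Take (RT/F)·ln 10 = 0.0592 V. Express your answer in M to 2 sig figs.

Ag⁺/Ag is the cathode (higher E°); E°cell = +0.81 − (−0.40) = +1.21 V with n = 2.
Since E = E° − (0.0592/n)·log Q, log Q = n(E° − E)/0.0592 = 5.608.
The balanced reaction is 2 Ag⁺(aq) + Cd(s) → 2 Ag(s) + Cd²⁺(aq), so Q = [Cd²⁺(aq)] / [Ag⁺(aq)]^2.
Isolating [Cd²⁺(aq)] in Q = 10^{5.608} yields log [Cd²⁺(aq)] = −1.304, i.e. 0.050 M.

0.050 M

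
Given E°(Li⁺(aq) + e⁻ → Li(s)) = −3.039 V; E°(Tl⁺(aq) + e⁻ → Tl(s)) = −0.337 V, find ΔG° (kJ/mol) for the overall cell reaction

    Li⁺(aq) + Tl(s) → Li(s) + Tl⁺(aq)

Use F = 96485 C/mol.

In the reaction as written Li⁺(aq) is reduced, so the Li⁺/Li couple is the cathode and Tl⁺/Tl is the anode.
E°cell = −3.039 − (−0.337) = −2.702 V; balancing electrons gives n = 1.
ΔG° = −nFE°cell = −(1)(96485)(−2.702) J/mol = +261 kJ/mol.

+261 kJ/mol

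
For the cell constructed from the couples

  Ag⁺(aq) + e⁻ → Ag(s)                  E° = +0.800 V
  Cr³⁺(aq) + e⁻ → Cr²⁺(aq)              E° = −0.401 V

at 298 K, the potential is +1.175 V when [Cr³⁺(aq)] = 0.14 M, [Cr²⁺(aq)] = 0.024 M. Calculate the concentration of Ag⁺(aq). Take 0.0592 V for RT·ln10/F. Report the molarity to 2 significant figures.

The Ag⁺/Ag couple has the larger reduction potential, so it is the cathode: E°cell = +0.800 − (−0.401) = +1.201 V and n = 1.
Rearranging E = E° − (0.0592/n)·log Q gives log Q = 1(+1.201 − (+1.175))/0.0592 = 0.439.
Balancing electrons gives Ag⁺(aq) + Cr²⁺(aq) → Ag(s) + Cr³⁺(aq); thus Q = [Cr³⁺(aq)] / ([Ag⁺(aq)]·[Cr²⁺(aq)]).
Solving for the unknown gives log [Ag⁺(aq)] = 0.327, so [Ag⁺(aq)] ≈ 2.1 M.

2.1 M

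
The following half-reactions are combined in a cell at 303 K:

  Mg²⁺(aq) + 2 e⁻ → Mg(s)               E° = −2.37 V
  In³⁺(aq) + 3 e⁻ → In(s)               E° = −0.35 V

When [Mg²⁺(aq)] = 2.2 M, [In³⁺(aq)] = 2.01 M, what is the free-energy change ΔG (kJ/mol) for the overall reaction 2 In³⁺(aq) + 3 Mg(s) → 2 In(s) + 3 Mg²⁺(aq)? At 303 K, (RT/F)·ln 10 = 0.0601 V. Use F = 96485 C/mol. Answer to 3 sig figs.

With In³⁺/In reduced at the cathode, E°cell = −0.35 − (−2.37) = +2.02 V and n = 6.
Q = [Mg²⁺(aq)]^3 / [In³⁺(aq)]^2 = 2.64, so log Q = 0.421 and E = +2.02 − (0.0601/6)(0.421) = +2.0158 V.
ΔG = −nFE = −(6)(96485)(+2.0158) J/mol = −1170 kJ/mol.

−1170 kJ/mol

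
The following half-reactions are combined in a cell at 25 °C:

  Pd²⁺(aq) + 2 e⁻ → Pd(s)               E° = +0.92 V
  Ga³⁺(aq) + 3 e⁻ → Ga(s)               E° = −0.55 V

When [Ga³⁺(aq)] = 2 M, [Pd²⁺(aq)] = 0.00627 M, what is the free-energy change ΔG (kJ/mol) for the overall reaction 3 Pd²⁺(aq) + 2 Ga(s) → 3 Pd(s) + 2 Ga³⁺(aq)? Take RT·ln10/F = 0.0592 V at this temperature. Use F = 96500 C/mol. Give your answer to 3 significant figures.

−810 kJ/mol

The standard cell potential is +0.92 − (−0.55) = +1.47 V, with n = 6 electrons in the balanced equation.
Q = [Ga³⁺(aq)]^2 / [Pd²⁺(aq)]^3 = 1.62×10^7, so log Q = 7.210 and E = +1.47 − (0.0592/6)(7.210) = +1.3989 V.
Finally ΔG = −nFE = −(6)(96500 C/mol)(+1.3989 V) = −810 kJ/mol.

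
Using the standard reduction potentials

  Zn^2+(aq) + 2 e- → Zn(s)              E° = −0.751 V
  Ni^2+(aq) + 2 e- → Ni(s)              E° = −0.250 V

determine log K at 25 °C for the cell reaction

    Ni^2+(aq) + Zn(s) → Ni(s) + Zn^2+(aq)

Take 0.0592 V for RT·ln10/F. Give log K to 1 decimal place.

log K = 16.9

The Ni²⁺/Ni couple is reduced (cathode); E°cell = −0.250 − (−0.751) = +0.501 V with n = 2.
At equilibrium E = 0, so log K = nE°cell / 0.0592 = (2)(+0.501) / 0.0592 = 16.9.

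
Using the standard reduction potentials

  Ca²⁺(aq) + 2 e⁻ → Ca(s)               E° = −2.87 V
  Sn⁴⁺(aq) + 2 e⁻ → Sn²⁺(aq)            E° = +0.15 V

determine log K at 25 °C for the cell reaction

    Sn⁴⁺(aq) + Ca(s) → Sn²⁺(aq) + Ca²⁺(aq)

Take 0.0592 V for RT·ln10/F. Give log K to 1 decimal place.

log K = 102.0

The Sn⁴⁺/Sn²⁺ couple is reduced (cathode); E°cell = +0.15 − (−2.87) = +3.02 V with n = 2.
At equilibrium E = 0, so log K = nE°cell / 0.0592 = (2)(+3.02) / 0.0592 = 102.0.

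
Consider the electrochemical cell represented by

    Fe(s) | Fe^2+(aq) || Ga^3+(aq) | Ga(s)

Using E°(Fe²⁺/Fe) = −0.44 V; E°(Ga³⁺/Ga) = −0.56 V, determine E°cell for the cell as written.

By convention the left-hand electrode in cell notation is the anode (oxidation) and the right-hand electrode is the cathode (reduction).
E°cell = E°(right) − E°(left) = −0.56 − (−0.44) = −0.12 V.
The negative sign shows that, as written, the cell would require an external voltage to drive the reaction.

−0.12 V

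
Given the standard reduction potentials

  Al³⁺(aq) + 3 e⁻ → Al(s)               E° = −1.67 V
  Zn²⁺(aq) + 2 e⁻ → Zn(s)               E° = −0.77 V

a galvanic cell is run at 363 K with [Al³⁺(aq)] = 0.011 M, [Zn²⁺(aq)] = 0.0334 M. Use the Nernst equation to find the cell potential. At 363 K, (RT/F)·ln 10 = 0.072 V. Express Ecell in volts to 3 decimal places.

Since E°(Zn²⁺/Zn) > E°(Al³⁺/Al), Zn²⁺/Zn serves as the cathode.
E°cell = −0.77 − (−1.67) = +0.90 V, with n = 6 electrons transferred.
Balancing gives 3 Zn²⁺(aq) + 2 Al(s) → 3 Zn(s) + 2 Al³⁺(aq); hence Q = [Al³⁺(aq)]^2 / [Zn²⁺(aq)]^3 = 3.25 (log Q = 0.512).
Applying E = E° − (RT ln10/nF)·log Q gives +0.90 − (0.072/6)(0.512) = +0.894 V.

+0.894 V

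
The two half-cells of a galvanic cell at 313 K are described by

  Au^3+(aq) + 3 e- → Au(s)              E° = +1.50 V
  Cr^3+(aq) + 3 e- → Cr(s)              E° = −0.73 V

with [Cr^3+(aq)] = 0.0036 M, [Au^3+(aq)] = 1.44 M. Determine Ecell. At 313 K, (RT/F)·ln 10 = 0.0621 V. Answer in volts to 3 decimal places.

The Au³⁺/Au couple has the more positive E°, so it is the cathode; Cr³⁺/Cr is the anode.
E°cell = +1.50 − (−0.73) = +2.23 V, with n = 3 electrons transferred.
The balanced reaction is Au^3+(aq) + Cr(s) → Au(s) + Cr^3+(aq), so Q = [Cr^3+(aq)] / [Au^3+(aq)] = 0.0025 and log Q = −2.602.
Applying E = E° − (RT ln10/nF)·log Q gives +2.23 − (0.0621/3)(−2.602) = +2.284 V.

+2.284 V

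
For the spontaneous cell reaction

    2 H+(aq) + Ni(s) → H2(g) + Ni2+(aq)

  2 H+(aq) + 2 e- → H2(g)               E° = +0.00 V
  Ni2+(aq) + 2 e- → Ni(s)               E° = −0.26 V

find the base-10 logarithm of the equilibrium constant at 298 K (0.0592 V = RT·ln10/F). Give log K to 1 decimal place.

log K = 8.8

The 2H⁺/H₂ couple is reduced (cathode); E°cell = +0.00 − (−0.26) = +0.26 V with n = 2.
At equilibrium E = 0, so log K = nE°cell / 0.0592 = (2)(+0.26) / 0.0592 = 8.8.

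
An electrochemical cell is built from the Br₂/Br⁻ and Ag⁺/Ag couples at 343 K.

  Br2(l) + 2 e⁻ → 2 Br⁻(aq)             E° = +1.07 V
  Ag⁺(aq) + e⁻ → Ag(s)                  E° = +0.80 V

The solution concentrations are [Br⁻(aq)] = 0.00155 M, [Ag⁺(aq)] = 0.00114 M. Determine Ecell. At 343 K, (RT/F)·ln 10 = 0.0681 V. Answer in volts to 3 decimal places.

The Br₂/Br⁻ couple has the more positive E°, so it is the cathode; Ag⁺/Ag is the anode.
E°cell = E°cat − E°an = +1.07 − (+0.80) = +0.27 V; n = 2.
Balancing gives Br2(l) + 2 Ag(s) → 2 Br⁻(aq) + 2 Ag⁺(aq); hence Q = [Br⁻(aq)]^2·[Ag⁺(aq)]^2 = 3.12×10^−12 (log Q = −11.506).
By the Nernst equation, E = +0.27 − (0.0681/2)·(−11.506) = +0.662 V.

+0.662 V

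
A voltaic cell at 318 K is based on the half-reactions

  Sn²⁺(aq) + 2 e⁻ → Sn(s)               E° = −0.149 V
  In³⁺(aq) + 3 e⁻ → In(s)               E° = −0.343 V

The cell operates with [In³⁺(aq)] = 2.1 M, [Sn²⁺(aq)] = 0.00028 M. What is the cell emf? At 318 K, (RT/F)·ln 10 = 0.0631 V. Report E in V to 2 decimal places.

Since E°(Sn²⁺/Sn) > E°(In³⁺/In), Sn²⁺/Sn serves as the cathode.
E°cell = E°cat − E°an = −0.149 − (−0.343) = +0.194 V; n = 6.
Balancing gives 3 Sn²⁺(aq) + 2 In(s) → 3 Sn(s) + 2 In³⁺(aq); hence Q = [In³⁺(aq)]^2 / [Sn²⁺(aq)]^3 = 2.01×10^11 (log Q = 11.303).
E = E° − (0.0631/n)·log Q = +0.194 − (0.0631/6)(11.303) = +0.08 V.

+0.08 V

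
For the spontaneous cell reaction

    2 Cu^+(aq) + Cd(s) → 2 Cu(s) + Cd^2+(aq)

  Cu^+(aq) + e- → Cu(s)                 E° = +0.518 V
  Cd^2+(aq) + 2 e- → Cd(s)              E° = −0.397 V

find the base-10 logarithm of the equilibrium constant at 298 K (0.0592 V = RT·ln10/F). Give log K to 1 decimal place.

The Cu⁺/Cu couple is reduced (cathode); E°cell = +0.518 − (−0.397) = +0.915 V with n = 2.
At equilibrium E = 0, so log K = nE°cell / 0.0592 = (2)(+0.915) / 0.0592 = 30.9.

log K = 30.9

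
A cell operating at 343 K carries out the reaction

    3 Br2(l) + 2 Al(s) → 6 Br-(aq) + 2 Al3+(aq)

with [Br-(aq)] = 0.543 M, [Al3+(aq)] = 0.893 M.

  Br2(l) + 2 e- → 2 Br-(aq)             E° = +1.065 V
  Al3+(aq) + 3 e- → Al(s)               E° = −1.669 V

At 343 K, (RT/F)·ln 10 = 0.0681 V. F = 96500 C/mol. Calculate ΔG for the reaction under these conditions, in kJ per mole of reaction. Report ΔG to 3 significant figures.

With Br₂/Br⁻ reduced at the cathode, E°cell = +1.065 − (−1.669) = +2.734 V and n = 6.
Here Q = [Br-(aq)]^6·[Al3+(aq)]^2 = 0.0204 (log Q = −1.689), giving E = +2.734 − (0.0681/6)·(−1.689) = +2.7532 V.
Finally ΔG = −nFE = −(6)(96500 C/mol)(+2.7532 V) = −1590 kJ/mol.

−1590 kJ/mol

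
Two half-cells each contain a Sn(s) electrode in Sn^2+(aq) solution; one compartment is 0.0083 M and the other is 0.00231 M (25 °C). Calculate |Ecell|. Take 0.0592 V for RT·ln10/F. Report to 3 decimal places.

0.016 V

For a concentration cell E°cell = 0, since both electrodes use the same couple.
The compartment with the higher Sn^2+(aq) concentration (0.0083 M) acts as the cathode; ions are reduced there and produced at the dilute (0.00231 M) anode.
With n = 2, Ecell = −(0.0592/2)·log([dilute]/[conc]) = −(0.0592/2)·log(0.00231/0.0083) = +0.016 V.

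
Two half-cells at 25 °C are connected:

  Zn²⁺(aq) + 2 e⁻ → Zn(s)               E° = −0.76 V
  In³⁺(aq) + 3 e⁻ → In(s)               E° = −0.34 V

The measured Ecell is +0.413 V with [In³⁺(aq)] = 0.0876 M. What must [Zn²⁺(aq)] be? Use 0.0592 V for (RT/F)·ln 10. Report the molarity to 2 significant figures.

0.34 M

With In³⁺/In at the cathode and Zn²⁺/Zn at the anode, E°cell = −0.34 − (−0.76) = +0.42 V (n = 6).
From the Nernst equation, log Q = n(E° − E)/0.0592 = 6·(+0.42 − (+0.413))/0.0592 = 0.709.
Balancing electrons gives 2 In³⁺(aq) + 3 Zn(s) → 2 In(s) + 3 Zn²⁺(aq); thus Q = [Zn²⁺(aq)]^3 / [In³⁺(aq)]^2.
Solving for the unknown gives log [Zn²⁺(aq)] = −0.469, so [Zn²⁺(aq)] ≈ 0.34 M.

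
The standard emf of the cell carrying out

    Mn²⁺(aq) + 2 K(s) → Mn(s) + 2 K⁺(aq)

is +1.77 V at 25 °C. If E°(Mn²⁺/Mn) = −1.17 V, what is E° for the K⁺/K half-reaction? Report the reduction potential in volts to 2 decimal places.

−2.94 V

In the reaction as written the Mn²⁺/Mn couple is reduced (cathode) and K⁺/K is oxidized (anode), so E°cell = E°(Mn²⁺/Mn) − E°(K⁺/K).
E°(K⁺/K) = E°(cathode) − E°cell = −1.17 − (+1.77) = −2.94 V.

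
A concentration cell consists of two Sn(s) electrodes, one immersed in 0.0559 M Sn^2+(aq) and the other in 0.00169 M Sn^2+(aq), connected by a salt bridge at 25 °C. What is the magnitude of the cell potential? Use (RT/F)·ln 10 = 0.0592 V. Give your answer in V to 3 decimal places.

0.045 V

For a concentration cell E°cell = 0, since both electrodes use the same couple.
The compartment with the higher Sn^2+(aq) concentration (0.0559 M) acts as the cathode; ions are reduced there and produced at the dilute (0.00169 M) anode.
With n = 2, Ecell = −(0.0592/2)·log([dilute]/[conc]) = −(0.0592/2)·log(0.00169/0.0559) = +0.045 V.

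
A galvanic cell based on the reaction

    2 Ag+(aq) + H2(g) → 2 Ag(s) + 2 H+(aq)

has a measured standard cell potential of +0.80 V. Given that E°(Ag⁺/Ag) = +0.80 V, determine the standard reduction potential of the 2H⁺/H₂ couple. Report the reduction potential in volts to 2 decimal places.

In the reaction as written the Ag⁺/Ag couple is reduced (cathode) and 2H⁺/H₂ is oxidized (anode), so E°cell = E°(Ag⁺/Ag) − E°(2H⁺/H₂).
E°(2H⁺/H₂) = E°(cathode) − E°cell = +0.80 − (+0.80) = +0.00 V.

+0.00 V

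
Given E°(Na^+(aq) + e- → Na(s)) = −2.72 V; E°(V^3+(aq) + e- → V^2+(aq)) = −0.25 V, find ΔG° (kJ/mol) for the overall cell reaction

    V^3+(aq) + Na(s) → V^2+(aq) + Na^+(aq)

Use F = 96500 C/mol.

In the reaction as written V^3+(aq) is reduced, so the V³⁺/V²⁺ couple is the cathode and Na⁺/Na is the anode.
E°cell = −0.25 − (−2.72) = +2.47 V; balancing electrons gives n = 1.
ΔG° = −nFE°cell = −(1)(96500)(+2.47) J/mol = −238 kJ/mol.

−238 kJ/mol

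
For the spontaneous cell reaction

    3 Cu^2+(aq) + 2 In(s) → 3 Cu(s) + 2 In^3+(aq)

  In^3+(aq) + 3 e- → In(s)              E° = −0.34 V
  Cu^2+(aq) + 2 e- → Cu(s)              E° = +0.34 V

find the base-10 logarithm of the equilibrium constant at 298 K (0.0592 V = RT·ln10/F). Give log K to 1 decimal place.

The Cu²⁺/Cu couple is reduced (cathode); E°cell = +0.34 − (−0.34) = +0.68 V with n = 6.
At equilibrium E = 0, so log K = nE°cell / 0.0592 = (6)(+0.68) / 0.0592 = 68.9.

log K = 68.9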